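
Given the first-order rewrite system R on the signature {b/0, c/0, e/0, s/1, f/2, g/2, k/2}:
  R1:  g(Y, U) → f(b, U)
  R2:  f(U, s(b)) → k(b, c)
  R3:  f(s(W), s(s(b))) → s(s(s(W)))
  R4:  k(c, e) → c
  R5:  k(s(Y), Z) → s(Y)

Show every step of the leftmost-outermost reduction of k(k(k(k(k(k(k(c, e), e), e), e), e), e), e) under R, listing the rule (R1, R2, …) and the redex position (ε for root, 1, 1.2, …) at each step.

1. k(k(k(k(k(k(k(c, e), e), e), e), e), e), e)  →  k(k(k(k(k(k(c, e), e), e), e), e), e)   [R4 at 1.1.1.1.1.1]
2. k(k(k(k(k(k(c, e), e), e), e), e), e)  →  k(k(k(k(k(c, e), e), e), e), e)   [R4 at 1.1.1.1.1]
3. k(k(k(k(k(c, e), e), e), e), e)  →  k(k(k(k(c, e), e), e), e)   [R4 at 1.1.1.1]
4. k(k(k(k(c, e), e), e), e)  →  k(k(k(c, e), e), e)   [R4 at 1.1.1]
5. k(k(k(c, e), e), e)  →  k(k(c, e), e)   [R4 at 1.1]
6. k(k(c, e), e)  →  k(c, e)   [R4 at 1]
7. k(c, e)  →  c   [R4 at ε]

c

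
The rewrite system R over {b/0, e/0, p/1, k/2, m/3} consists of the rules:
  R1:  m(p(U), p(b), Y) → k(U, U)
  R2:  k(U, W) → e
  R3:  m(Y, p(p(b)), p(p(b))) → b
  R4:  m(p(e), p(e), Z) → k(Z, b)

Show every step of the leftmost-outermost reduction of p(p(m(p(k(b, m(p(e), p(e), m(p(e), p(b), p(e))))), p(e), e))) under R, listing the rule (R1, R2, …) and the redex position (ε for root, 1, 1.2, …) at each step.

1. p(p(m(p(k(b, m(p(e), p(e), m(p(e), p(b), p(e))))), p(e), e)))  →  p(p(m(p(e), p(e), e)))   [R2 at 1.1.1.1]
2. p(p(m(p(e), p(e), e)))  →  p(p(k(e, b)))   [R4 at 1.1]
3. p(p(k(e, b)))  →  p(p(e))   [R2 at 1.1]

p(p(e))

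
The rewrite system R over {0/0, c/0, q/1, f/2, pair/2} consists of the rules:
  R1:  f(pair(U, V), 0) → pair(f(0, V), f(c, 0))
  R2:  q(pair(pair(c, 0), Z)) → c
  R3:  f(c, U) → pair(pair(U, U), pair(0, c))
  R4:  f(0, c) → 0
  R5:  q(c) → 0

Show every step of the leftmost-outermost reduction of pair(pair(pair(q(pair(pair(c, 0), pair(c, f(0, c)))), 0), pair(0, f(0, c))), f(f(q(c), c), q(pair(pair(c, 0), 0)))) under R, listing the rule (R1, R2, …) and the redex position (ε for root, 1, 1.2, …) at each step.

pair(pair(pair(c, 0), pair(0, 0)), 0)

1. pair(pair(pair(q(pair(pair(c, 0), pair(c, f(0, c)))), 0), pair(0, f(0, c))), f(f(q(c), c), q(pair(pair(c, 0), 0))))  →  pair(pair(pair(c, 0), pair(0, f(0, c))), f(f(q(c), c), q(pair(pair(c, 0), 0))))   [R2 at 1.1.1]
2. pair(pair(pair(c, 0), pair(0, f(0, c))), f(f(q(c), c), q(pair(pair(c, 0), 0))))  →  pair(pair(pair(c, 0), pair(0, 0)), f(f(q(c), c), q(pair(pair(c, 0), 0))))   [R4 at 1.2.2]
3. pair(pair(pair(c, 0), pair(0, 0)), f(f(q(c), c), q(pair(pair(c, 0), 0))))  →  pair(pair(pair(c, 0), pair(0, 0)), f(f(0, c), q(pair(pair(c, 0), 0))))   [R5 at 2.1.1]
4. pair(pair(pair(c, 0), pair(0, 0)), f(f(0, c), q(pair(pair(c, 0), 0))))  →  pair(pair(pair(c, 0), pair(0, 0)), f(0, q(pair(pair(c, 0), 0))))   [R4 at 2.1]
5. pair(pair(pair(c, 0), pair(0, 0)), f(0, q(pair(pair(c, 0), 0))))  →  pair(pair(pair(c, 0), pair(0, 0)), f(0, c))   [R2 at 2.2]
6. pair(pair(pair(c, 0), pair(0, 0)), f(0, c))  →  pair(pair(pair(c, 0), pair(0, 0)), 0)   [R4 at 2]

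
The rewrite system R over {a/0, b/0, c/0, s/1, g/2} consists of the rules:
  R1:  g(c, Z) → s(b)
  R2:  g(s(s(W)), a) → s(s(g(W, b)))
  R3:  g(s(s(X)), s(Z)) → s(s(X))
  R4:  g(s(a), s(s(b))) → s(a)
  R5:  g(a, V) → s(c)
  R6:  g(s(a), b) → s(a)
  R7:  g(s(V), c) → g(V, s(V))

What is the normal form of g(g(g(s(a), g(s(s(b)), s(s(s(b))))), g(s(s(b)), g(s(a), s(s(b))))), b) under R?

1. g(g(g(s(a), g(s(s(b)), s(s(s(b))))), g(s(s(b)), g(s(a), s(s(b))))), b)  →  g(g(g(s(a), s(s(b))), g(s(s(b)), g(s(a), s(s(b))))), b)   [R3 at 1.1.2]
2. g(g(g(s(a), s(s(b))), g(s(s(b)), g(s(a), s(s(b))))), b)  →  g(g(s(a), g(s(s(b)), g(s(a), s(s(b))))), b)   [R4 at 1.1]
3. g(g(s(a), g(s(s(b)), g(s(a), s(s(b))))), b)  →  g(g(s(a), g(s(s(b)), s(a))), b)   [R4 at 1.2.2]
4. g(g(s(a), g(s(s(b)), s(a))), b)  →  g(g(s(a), s(s(b))), b)   [R3 at 1.2]
5. g(g(s(a), s(s(b))), b)  →  g(s(a), b)   [R4 at 1]
6. g(s(a), b)  →  s(a)   [R6 at ε]

s(a)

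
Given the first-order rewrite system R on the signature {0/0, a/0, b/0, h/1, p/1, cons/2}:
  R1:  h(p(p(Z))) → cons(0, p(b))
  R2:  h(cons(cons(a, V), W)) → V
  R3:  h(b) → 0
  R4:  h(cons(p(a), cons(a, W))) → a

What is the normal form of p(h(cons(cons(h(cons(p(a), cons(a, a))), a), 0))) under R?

p(a)

1. p(h(cons(cons(h(cons(p(a), cons(a, a))), a), 0)))  →  p(h(cons(cons(a, a), 0)))   [R4 at 1.1.1.1]
2. p(h(cons(cons(a, a), 0)))  →  p(a)   [R2 at 1]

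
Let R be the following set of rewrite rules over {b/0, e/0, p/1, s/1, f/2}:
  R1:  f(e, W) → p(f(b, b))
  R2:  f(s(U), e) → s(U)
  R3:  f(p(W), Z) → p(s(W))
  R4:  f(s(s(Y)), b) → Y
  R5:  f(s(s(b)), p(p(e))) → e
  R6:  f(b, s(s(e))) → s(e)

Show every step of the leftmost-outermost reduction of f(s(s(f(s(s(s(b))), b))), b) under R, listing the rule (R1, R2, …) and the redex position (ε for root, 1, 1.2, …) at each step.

s(b)

1. f(s(s(f(s(s(s(b))), b))), b)  →  f(s(s(s(b))), b)   [R4 at ε]
2. f(s(s(s(b))), b)  →  s(b)   [R4 at ε]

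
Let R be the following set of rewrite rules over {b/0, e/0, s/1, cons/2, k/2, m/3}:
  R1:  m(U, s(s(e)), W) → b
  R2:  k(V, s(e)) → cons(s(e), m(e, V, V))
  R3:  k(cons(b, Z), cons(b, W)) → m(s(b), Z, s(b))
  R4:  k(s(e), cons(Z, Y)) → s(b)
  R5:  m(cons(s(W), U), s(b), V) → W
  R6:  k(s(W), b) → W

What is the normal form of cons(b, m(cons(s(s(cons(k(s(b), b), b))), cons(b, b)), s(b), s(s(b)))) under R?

1. cons(b, m(cons(s(s(cons(k(s(b), b), b))), cons(b, b)), s(b), s(s(b))))  →  cons(b, s(cons(k(s(b), b), b)))   [R5 at 2]
2. cons(b, s(cons(k(s(b), b), b)))  →  cons(b, s(cons(b, b)))   [R6 at 2.1.1]

cons(b, s(cons(b, b)))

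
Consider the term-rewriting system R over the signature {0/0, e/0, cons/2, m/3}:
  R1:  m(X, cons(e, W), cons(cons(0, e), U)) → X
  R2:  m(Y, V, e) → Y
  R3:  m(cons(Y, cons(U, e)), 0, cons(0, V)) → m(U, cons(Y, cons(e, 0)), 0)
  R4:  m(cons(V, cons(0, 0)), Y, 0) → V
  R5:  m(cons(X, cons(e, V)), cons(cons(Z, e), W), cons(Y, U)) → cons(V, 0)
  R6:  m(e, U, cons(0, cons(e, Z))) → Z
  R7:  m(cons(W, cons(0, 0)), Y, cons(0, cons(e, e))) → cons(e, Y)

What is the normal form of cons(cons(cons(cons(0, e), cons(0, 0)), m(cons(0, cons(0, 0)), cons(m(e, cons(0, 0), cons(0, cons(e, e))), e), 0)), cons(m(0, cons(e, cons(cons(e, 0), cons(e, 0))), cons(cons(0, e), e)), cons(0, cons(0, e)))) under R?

1. cons(cons(cons(cons(0, e), cons(0, 0)), m(cons(0, cons(0, 0)), cons(m(e, cons(0, 0), cons(0, cons(e, e))), e), 0)), cons(m(0, cons(e, cons(cons(e, 0), cons(e, 0))), cons(cons(0, e), e)), cons(0, cons(0, e))))  →  cons(cons(cons(cons(0, e), cons(0, 0)), 0), cons(m(0, cons(e, cons(cons(e, 0), cons(e, 0))), cons(cons(0, e), e)), cons(0, cons(0, e))))   [R4 at 1.2]
2. cons(cons(cons(cons(0, e), cons(0, 0)), 0), cons(m(0, cons(e, cons(cons(e, 0), cons(e, 0))), cons(cons(0, e), e)), cons(0, cons(0, e))))  →  cons(cons(cons(cons(0, e), cons(0, 0)), 0), cons(0, cons(0, cons(0, e))))   [R1 at 2.1]

cons(cons(cons(cons(0, e), cons(0, 0)), 0), cons(0, cons(0, cons(0, e))))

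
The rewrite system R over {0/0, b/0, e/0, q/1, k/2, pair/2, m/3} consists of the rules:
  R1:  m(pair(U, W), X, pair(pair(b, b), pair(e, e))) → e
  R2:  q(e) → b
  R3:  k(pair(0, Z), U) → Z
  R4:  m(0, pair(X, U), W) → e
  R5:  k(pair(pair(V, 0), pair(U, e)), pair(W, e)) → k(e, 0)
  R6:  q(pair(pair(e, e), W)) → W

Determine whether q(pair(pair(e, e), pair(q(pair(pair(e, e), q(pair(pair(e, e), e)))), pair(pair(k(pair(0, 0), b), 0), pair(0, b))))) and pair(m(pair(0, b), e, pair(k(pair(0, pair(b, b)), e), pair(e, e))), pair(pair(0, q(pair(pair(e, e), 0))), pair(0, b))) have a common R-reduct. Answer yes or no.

Reduce t₁ = q(pair(pair(e, e), pair(q(pair(pair(e, e), q(pair(pair(e, e), e)))), pair(pair(k(pair(0, 0), b), 0), pair(0, b))))):
1. q(pair(pair(e, e), pair(q(pair(pair(e, e), q(pair(pair(e, e), e)))), pair(pair(k(pair(0, 0), b), 0), pair(0, b)))))  →  pair(q(pair(pair(e, e), q(pair(pair(e, e), e)))), pair(pair(k(pair(0, 0), b), 0), pair(0, b)))   [R6 at ε]
2. pair(q(pair(pair(e, e), q(pair(pair(e, e), e)))), pair(pair(k(pair(0, 0), b), 0), pair(0, b)))  →  pair(q(pair(pair(e, e), e)), pair(pair(k(pair(0, 0), b), 0), pair(0, b)))   [R6 at 1]
3. pair(q(pair(pair(e, e), e)), pair(pair(k(pair(0, 0), b), 0), pair(0, b)))  →  pair(e, pair(pair(k(pair(0, 0), b), 0), pair(0, b)))   [R6 at 1]
4. pair(e, pair(pair(k(pair(0, 0), b), 0), pair(0, b)))  →  pair(e, pair(pair(0, 0), pair(0, b)))   [R3 at 2.1.1]

Reduce t₂ = pair(m(pair(0, b), e, pair(k(pair(0, pair(b, b)), e), pair(e, e))), pair(pair(0, q(pair(pair(e, e), 0))), pair(0, b))):
1. pair(m(pair(0, b), e, pair(k(pair(0, pair(b, b)), e), pair(e, e))), pair(pair(0, q(pair(pair(e, e), 0))), pair(0, b)))  →  pair(m(pair(0, b), e, pair(pair(b, b), pair(e, e))), pair(pair(0, q(pair(pair(e, e), 0))), pair(0, b)))   [R3 at 1.3.1]
2. pair(m(pair(0, b), e, pair(pair(b, b), pair(e, e))), pair(pair(0, q(pair(pair(e, e), 0))), pair(0, b)))  →  pair(e, pair(pair(0, q(pair(pair(e, e), 0))), pair(0, b)))   [R1 at 1]
3. pair(e, pair(pair(0, q(pair(pair(e, e), 0))), pair(0, b)))  →  pair(e, pair(pair(0, 0), pair(0, b)))   [R6 at 2.1.2]

yes — NF(t₁) = pair(e, pair(pair(0, 0), pair(0, b))), NF(t₂) = pair(e, pair(pair(0, 0), pair(0, b)))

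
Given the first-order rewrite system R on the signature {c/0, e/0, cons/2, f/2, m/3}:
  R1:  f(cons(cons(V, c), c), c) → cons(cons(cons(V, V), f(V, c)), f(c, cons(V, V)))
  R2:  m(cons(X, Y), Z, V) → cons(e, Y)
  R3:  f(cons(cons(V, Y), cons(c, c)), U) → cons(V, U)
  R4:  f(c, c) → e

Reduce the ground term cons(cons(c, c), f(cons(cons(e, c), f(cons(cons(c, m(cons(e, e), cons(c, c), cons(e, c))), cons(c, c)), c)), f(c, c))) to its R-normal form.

1. cons(cons(c, c), f(cons(cons(e, c), f(cons(cons(c, m(cons(e, e), cons(c, c), cons(e, c))), cons(c, c)), c)), f(c, c)))  →  cons(cons(c, c), f(cons(cons(e, c), cons(c, c)), f(c, c)))   [R3 at 2.1.2]
2. cons(cons(c, c), f(cons(cons(e, c), cons(c, c)), f(c, c)))  →  cons(cons(c, c), cons(e, f(c, c)))   [R3 at 2]
3. cons(cons(c, c), cons(e, f(c, c)))  →  cons(cons(c, c), cons(e, e))   [R4 at 2.2]

cons(cons(c, c), cons(e, e))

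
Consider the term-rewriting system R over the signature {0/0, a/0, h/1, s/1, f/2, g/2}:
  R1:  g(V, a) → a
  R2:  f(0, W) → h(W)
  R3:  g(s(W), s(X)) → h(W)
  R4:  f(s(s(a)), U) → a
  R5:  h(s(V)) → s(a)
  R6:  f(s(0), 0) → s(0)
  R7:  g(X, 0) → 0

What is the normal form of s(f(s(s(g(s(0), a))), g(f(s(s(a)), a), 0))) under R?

s(a)

1. s(f(s(s(g(s(0), a))), g(f(s(s(a)), a), 0)))  →  s(f(s(s(a)), g(f(s(s(a)), a), 0)))   [R1 at 1.1.1.1]
2. s(f(s(s(a)), g(f(s(s(a)), a), 0)))  →  s(a)   [R4 at 1]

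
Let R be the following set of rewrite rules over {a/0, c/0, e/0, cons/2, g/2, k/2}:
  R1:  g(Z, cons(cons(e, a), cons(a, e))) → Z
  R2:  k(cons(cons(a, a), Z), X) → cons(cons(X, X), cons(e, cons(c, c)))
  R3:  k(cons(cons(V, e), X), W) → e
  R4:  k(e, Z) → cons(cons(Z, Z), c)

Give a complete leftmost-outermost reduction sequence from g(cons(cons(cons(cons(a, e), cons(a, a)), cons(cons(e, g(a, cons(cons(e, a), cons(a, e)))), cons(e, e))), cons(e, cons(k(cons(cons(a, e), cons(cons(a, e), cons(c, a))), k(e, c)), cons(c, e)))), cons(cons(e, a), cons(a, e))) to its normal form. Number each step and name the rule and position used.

1. g(cons(cons(cons(cons(a, e), cons(a, a)), cons(cons(e, g(a, cons(cons(e, a), cons(a, e)))), cons(e, e))), cons(e, cons(k(cons(cons(a, e), cons(cons(a, e), cons(c, a))), k(e, c)), cons(c, e)))), cons(cons(e, a), cons(a, e)))  →  cons(cons(cons(cons(a, e), cons(a, a)), cons(cons(e, g(a, cons(cons(e, a), cons(a, e)))), cons(e, e))), cons(e, cons(k(cons(cons(a, e), cons(cons(a, e), cons(c, a))), k(e, c)), cons(c, e))))   [R1 at ε]
2. cons(cons(cons(cons(a, e), cons(a, a)), cons(cons(e, g(a, cons(cons(e, a), cons(a, e)))), cons(e, e))), cons(e, cons(k(cons(cons(a, e), cons(cons(a, e), cons(c, a))), k(e, c)), cons(c, e))))  →  cons(cons(cons(cons(a, e), cons(a, a)), cons(cons(e, a), cons(e, e))), cons(e, cons(k(cons(cons(a, e), cons(cons(a, e), cons(c, a))), k(e, c)), cons(c, e))))   [R1 at 1.2.1.2]
3. cons(cons(cons(cons(a, e), cons(a, a)), cons(cons(e, a), cons(e, e))), cons(e, cons(k(cons(cons(a, e), cons(cons(a, e), cons(c, a))), k(e, c)), cons(c, e))))  →  cons(cons(cons(cons(a, e), cons(a, a)), cons(cons(e, a), cons(e, e))), cons(e, cons(e, cons(c, e))))   [R3 at 2.2.1]

cons(cons(cons(cons(a, e), cons(a, a)), cons(cons(e, a), cons(e, e))), cons(e, cons(e, cons(c, e))))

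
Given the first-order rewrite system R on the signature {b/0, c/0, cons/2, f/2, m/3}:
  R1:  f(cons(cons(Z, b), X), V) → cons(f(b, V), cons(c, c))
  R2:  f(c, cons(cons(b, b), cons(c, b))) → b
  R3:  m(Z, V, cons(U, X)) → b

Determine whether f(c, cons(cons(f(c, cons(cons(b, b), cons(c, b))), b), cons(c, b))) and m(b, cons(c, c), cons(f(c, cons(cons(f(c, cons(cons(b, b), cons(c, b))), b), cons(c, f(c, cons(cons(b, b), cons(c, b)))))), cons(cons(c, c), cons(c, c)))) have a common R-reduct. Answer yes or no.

Reduce t₁ = f(c, cons(cons(f(c, cons(cons(b, b), cons(c, b))), b), cons(c, b))):
1. f(c, cons(cons(f(c, cons(cons(b, b), cons(c, b))), b), cons(c, b)))  →  f(c, cons(cons(b, b), cons(c, b)))   [R2 at 2.1.1]
2. f(c, cons(cons(b, b), cons(c, b)))  →  b   [R2 at ε]

Reduce t₂ = m(b, cons(c, c), cons(f(c, cons(cons(f(c, cons(cons(b, b), cons(c, b))), b), cons(c, f(c, cons(cons(b, b), cons(c, b)))))), cons(cons(c, c), cons(c, c)))):
1. m(b, cons(c, c), cons(f(c, cons(cons(f(c, cons(cons(b, b), cons(c, b))), b), cons(c, f(c, cons(cons(b, b), cons(c, b)))))), cons(cons(c, c), cons(c, c))))  →  b   [R3 at ε]

yes — NF(t₁) = b, NF(t₂) = b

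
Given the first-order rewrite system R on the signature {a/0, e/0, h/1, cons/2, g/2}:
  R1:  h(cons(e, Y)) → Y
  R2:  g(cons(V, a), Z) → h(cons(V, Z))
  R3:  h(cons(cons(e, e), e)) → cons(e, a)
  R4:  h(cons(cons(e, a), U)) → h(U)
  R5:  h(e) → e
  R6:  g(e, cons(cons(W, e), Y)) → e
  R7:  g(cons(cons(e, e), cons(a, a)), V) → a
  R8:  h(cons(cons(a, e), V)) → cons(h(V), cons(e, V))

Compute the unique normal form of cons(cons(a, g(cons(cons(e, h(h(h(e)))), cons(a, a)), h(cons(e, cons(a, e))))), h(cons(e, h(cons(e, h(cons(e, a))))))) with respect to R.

cons(cons(a, a), a)

1. cons(cons(a, g(cons(cons(e, h(h(h(e)))), cons(a, a)), h(cons(e, cons(a, e))))), h(cons(e, h(cons(e, h(cons(e, a)))))))  →  cons(cons(a, g(cons(cons(e, h(h(e))), cons(a, a)), h(cons(e, cons(a, e))))), h(cons(e, h(cons(e, h(cons(e, a)))))))   [R5 at 1.2.1.1.2.1.1]
2. cons(cons(a, g(cons(cons(e, h(h(e))), cons(a, a)), h(cons(e, cons(a, e))))), h(cons(e, h(cons(e, h(cons(e, a)))))))  →  cons(cons(a, g(cons(cons(e, h(e)), cons(a, a)), h(cons(e, cons(a, e))))), h(cons(e, h(cons(e, h(cons(e, a)))))))   [R5 at 1.2.1.1.2.1]
3. cons(cons(a, g(cons(cons(e, h(e)), cons(a, a)), h(cons(e, cons(a, e))))), h(cons(e, h(cons(e, h(cons(e, a)))))))  →  cons(cons(a, g(cons(cons(e, e), cons(a, a)), h(cons(e, cons(a, e))))), h(cons(e, h(cons(e, h(cons(e, a)))))))   [R5 at 1.2.1.1.2]
4. cons(cons(a, g(cons(cons(e, e), cons(a, a)), h(cons(e, cons(a, e))))), h(cons(e, h(cons(e, h(cons(e, a)))))))  →  cons(cons(a, a), h(cons(e, h(cons(e, h(cons(e, a)))))))   [R7 at 1.2]
5. cons(cons(a, a), h(cons(e, h(cons(e, h(cons(e, a)))))))  →  cons(cons(a, a), h(cons(e, h(cons(e, a)))))   [R1 at 2]
6. cons(cons(a, a), h(cons(e, h(cons(e, a)))))  →  cons(cons(a, a), h(cons(e, a)))   [R1 at 2]
7. cons(cons(a, a), h(cons(e, a)))  →  cons(cons(a, a), a)   [R1 at 2]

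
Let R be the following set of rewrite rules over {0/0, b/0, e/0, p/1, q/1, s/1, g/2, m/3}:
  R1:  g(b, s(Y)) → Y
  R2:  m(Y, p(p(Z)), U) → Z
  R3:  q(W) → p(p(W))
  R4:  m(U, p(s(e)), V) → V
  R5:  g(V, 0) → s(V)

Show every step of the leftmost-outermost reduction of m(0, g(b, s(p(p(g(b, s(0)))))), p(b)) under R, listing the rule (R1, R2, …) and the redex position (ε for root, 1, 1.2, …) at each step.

1. m(0, g(b, s(p(p(g(b, s(0)))))), p(b))  →  m(0, p(p(g(b, s(0)))), p(b))   [R1 at 2]
2. m(0, p(p(g(b, s(0)))), p(b))  →  g(b, s(0))   [R2 at ε]
3. g(b, s(0))  →  0   [R1 at ε]

0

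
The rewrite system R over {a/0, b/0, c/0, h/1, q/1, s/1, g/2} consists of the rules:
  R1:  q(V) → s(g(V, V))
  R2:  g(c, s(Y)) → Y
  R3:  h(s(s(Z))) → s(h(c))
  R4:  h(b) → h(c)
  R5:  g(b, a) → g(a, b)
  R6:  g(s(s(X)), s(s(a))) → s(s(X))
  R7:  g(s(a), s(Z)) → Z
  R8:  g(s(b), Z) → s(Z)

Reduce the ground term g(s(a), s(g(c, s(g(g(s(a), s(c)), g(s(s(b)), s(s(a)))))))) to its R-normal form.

1. g(s(a), s(g(c, s(g(g(s(a), s(c)), g(s(s(b)), s(s(a))))))))  →  g(c, s(g(g(s(a), s(c)), g(s(s(b)), s(s(a))))))   [R7 at ε]
2. g(c, s(g(g(s(a), s(c)), g(s(s(b)), s(s(a))))))  →  g(g(s(a), s(c)), g(s(s(b)), s(s(a))))   [R2 at ε]
3. g(g(s(a), s(c)), g(s(s(b)), s(s(a))))  →  g(c, g(s(s(b)), s(s(a))))   [R7 at 1]
4. g(c, g(s(s(b)), s(s(a))))  →  g(c, s(s(b)))   [R6 at 2]
5. g(c, s(s(b)))  →  s(b)   [R2 at ε]

s(b)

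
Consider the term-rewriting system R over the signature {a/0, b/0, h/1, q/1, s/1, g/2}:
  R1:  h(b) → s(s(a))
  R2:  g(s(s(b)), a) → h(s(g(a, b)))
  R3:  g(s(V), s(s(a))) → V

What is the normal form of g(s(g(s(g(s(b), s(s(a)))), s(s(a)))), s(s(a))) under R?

b

1. g(s(g(s(g(s(b), s(s(a)))), s(s(a)))), s(s(a)))  →  g(s(g(s(b), s(s(a)))), s(s(a)))   [R3 at ε]
2. g(s(g(s(b), s(s(a)))), s(s(a)))  →  g(s(b), s(s(a)))   [R3 at ε]
3. g(s(b), s(s(a)))  →  b   [R3 at ε]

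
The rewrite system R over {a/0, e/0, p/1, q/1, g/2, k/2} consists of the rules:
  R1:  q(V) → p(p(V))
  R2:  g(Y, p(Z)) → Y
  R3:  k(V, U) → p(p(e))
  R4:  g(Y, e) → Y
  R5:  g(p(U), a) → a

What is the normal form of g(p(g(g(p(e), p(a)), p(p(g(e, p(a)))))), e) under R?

1. g(p(g(g(p(e), p(a)), p(p(g(e, p(a)))))), e)  →  p(g(g(p(e), p(a)), p(p(g(e, p(a))))))   [R4 at ε]
2. p(g(g(p(e), p(a)), p(p(g(e, p(a))))))  →  p(g(p(e), p(a)))   [R2 at 1]
3. p(g(p(e), p(a)))  →  p(p(e))   [R2 at 1]

p(p(e))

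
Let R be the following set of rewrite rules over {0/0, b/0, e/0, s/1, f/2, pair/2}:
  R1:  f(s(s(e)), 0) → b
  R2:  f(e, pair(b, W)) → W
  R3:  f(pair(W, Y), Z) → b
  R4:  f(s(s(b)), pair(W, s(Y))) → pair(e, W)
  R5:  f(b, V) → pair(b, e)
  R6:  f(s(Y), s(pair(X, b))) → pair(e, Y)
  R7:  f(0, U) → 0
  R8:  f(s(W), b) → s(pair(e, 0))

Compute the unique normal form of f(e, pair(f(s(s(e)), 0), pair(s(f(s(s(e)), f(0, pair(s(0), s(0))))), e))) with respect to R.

pair(s(b), e)

1. f(e, pair(f(s(s(e)), 0), pair(s(f(s(s(e)), f(0, pair(s(0), s(0))))), e)))  →  f(e, pair(b, pair(s(f(s(s(e)), f(0, pair(s(0), s(0))))), e)))   [R1 at 2.1]
2. f(e, pair(b, pair(s(f(s(s(e)), f(0, pair(s(0), s(0))))), e)))  →  pair(s(f(s(s(e)), f(0, pair(s(0), s(0))))), e)   [R2 at ε]
3. pair(s(f(s(s(e)), f(0, pair(s(0), s(0))))), e)  →  pair(s(f(s(s(e)), 0)), e)   [R7 at 1.1.2]
4. pair(s(f(s(s(e)), 0)), e)  →  pair(s(b), e)   [R1 at 1.1]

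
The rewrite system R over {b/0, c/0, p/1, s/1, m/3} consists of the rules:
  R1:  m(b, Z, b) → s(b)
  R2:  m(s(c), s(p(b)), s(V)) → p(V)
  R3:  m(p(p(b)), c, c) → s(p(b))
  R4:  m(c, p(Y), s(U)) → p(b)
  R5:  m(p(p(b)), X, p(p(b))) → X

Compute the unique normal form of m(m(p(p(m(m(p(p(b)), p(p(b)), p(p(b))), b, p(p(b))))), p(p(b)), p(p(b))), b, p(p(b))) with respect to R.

1. m(m(p(p(m(m(p(p(b)), p(p(b)), p(p(b))), b, p(p(b))))), p(p(b)), p(p(b))), b, p(p(b)))  →  m(m(p(p(m(p(p(b)), b, p(p(b))))), p(p(b)), p(p(b))), b, p(p(b)))   [R5 at 1.1.1.1.1]
2. m(m(p(p(m(p(p(b)), b, p(p(b))))), p(p(b)), p(p(b))), b, p(p(b)))  →  m(m(p(p(b)), p(p(b)), p(p(b))), b, p(p(b)))   [R5 at 1.1.1.1]
3. m(m(p(p(b)), p(p(b)), p(p(b))), b, p(p(b)))  →  m(p(p(b)), b, p(p(b)))   [R5 at 1]
4. m(p(p(b)), b, p(p(b)))  →  b   [R5 at ε]

b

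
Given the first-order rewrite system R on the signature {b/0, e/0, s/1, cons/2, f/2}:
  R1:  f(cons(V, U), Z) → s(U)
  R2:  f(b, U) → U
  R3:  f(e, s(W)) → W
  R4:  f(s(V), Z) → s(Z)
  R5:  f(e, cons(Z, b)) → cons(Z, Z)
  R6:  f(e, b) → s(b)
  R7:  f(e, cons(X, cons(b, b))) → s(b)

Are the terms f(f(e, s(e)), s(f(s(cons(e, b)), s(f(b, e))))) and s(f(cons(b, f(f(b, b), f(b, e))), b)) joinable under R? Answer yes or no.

Reduce t₁ = f(f(e, s(e)), s(f(s(cons(e, b)), s(f(b, e))))):
1. f(f(e, s(e)), s(f(s(cons(e, b)), s(f(b, e)))))  →  f(e, s(f(s(cons(e, b)), s(f(b, e)))))   [R3 at 1]
2. f(e, s(f(s(cons(e, b)), s(f(b, e)))))  →  f(s(cons(e, b)), s(f(b, e)))   [R3 at ε]
3. f(s(cons(e, b)), s(f(b, e)))  →  s(s(f(b, e)))   [R4 at ε]
4. s(s(f(b, e)))  →  s(s(e))   [R2 at 1.1]

Reduce t₂ = s(f(cons(b, f(f(b, b), f(b, e))), b)):
1. s(f(cons(b, f(f(b, b), f(b, e))), b))  →  s(s(f(f(b, b), f(b, e))))   [R1 at 1]
2. s(s(f(f(b, b), f(b, e))))  →  s(s(f(b, f(b, e))))   [R2 at 1.1.1]
3. s(s(f(b, f(b, e))))  →  s(s(f(b, e)))   [R2 at 1.1]
4. s(s(f(b, e)))  →  s(s(e))   [R2 at 1.1]

yes — NF(t₁) = s(s(e)), NF(t₂) = s(s(e))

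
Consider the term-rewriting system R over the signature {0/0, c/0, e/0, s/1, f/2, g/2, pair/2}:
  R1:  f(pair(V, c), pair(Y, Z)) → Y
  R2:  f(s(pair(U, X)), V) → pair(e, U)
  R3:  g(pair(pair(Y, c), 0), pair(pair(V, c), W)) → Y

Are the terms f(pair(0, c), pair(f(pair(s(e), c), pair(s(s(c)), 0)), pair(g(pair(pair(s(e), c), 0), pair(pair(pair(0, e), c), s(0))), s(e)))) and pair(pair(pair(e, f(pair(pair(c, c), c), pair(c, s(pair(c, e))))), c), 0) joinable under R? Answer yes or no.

no — NF(t₁) = s(s(c)), NF(t₂) = pair(pair(pair(e, c), c), 0)

Reduce t₁ = f(pair(0, c), pair(f(pair(s(e), c), pair(s(s(c)), 0)), pair(g(pair(pair(s(e), c), 0), pair(pair(pair(0, e), c), s(0))), s(e)))):
1. f(pair(0, c), pair(f(pair(s(e), c), pair(s(s(c)), 0)), pair(g(pair(pair(s(e), c), 0), pair(pair(pair(0, e), c), s(0))), s(e))))  →  f(pair(s(e), c), pair(s(s(c)), 0))   [R1 at ε]
2. f(pair(s(e), c), pair(s(s(c)), 0))  →  s(s(c))   [R1 at ε]

Reduce t₂ = pair(pair(pair(e, f(pair(pair(c, c), c), pair(c, s(pair(c, e))))), c), 0):
1. pair(pair(pair(e, f(pair(pair(c, c), c), pair(c, s(pair(c, e))))), c), 0)  →  pair(pair(pair(e, c), c), 0)   [R1 at 1.1.2]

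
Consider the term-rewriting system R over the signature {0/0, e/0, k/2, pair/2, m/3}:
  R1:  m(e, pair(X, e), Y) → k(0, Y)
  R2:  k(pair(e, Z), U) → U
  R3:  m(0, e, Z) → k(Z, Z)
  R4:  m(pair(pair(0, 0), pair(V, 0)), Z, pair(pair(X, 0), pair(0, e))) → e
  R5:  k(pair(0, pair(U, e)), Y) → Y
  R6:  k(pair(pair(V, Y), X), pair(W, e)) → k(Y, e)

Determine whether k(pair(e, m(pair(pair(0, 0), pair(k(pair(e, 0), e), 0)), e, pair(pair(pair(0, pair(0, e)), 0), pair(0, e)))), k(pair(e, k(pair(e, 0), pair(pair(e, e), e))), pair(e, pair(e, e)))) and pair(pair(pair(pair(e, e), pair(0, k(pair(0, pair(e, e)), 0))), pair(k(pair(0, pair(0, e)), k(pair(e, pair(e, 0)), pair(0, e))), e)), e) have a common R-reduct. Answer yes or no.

no — NF(t₁) = pair(e, pair(e, e)), NF(t₂) = pair(pair(pair(pair(e, e), pair(0, 0)), pair(pair(0, e), e)), e)

Reduce t₁ = k(pair(e, m(pair(pair(0, 0), pair(k(pair(e, 0), e), 0)), e, pair(pair(pair(0, pair(0, e)), 0), pair(0, e)))), k(pair(e, k(pair(e, 0), pair(pair(e, e), e))), pair(e, pair(e, e)))):
1. k(pair(e, m(pair(pair(0, 0), pair(k(pair(e, 0), e), 0)), e, pair(pair(pair(0, pair(0, e)), 0), pair(0, e)))), k(pair(e, k(pair(e, 0), pair(pair(e, e), e))), pair(e, pair(e, e))))  →  k(pair(e, k(pair(e, 0), pair(pair(e, e), e))), pair(e, pair(e, e)))   [R2 at ε]
2. k(pair(e, k(pair(e, 0), pair(pair(e, e), e))), pair(e, pair(e, e)))  →  pair(e, pair(e, e))   [R2 at ε]

Reduce t₂ = pair(pair(pair(pair(e, e), pair(0, k(pair(0, pair(e, e)), 0))), pair(k(pair(0, pair(0, e)), k(pair(e, pair(e, 0)), pair(0, e))), e)), e):
1. pair(pair(pair(pair(e, e), pair(0, k(pair(0, pair(e, e)), 0))), pair(k(pair(0, pair(0, e)), k(pair(e, pair(e, 0)), pair(0, e))), e)), e)  →  pair(pair(pair(pair(e, e), pair(0, 0)), pair(k(pair(0, pair(0, e)), k(pair(e, pair(e, 0)), pair(0, e))), e)), e)   [R5 at 1.1.2.2]
2. pair(pair(pair(pair(e, e), pair(0, 0)), pair(k(pair(0, pair(0, e)), k(pair(e, pair(e, 0)), pair(0, e))), e)), e)  →  pair(pair(pair(pair(e, e), pair(0, 0)), pair(k(pair(e, pair(e, 0)), pair(0, e)), e)), e)   [R5 at 1.2.1]
3. pair(pair(pair(pair(e, e), pair(0, 0)), pair(k(pair(e, pair(e, 0)), pair(0, e)), e)), e)  →  pair(pair(pair(pair(e, e), pair(0, 0)), pair(pair(0, e), e)), e)   [R2 at 1.2.1]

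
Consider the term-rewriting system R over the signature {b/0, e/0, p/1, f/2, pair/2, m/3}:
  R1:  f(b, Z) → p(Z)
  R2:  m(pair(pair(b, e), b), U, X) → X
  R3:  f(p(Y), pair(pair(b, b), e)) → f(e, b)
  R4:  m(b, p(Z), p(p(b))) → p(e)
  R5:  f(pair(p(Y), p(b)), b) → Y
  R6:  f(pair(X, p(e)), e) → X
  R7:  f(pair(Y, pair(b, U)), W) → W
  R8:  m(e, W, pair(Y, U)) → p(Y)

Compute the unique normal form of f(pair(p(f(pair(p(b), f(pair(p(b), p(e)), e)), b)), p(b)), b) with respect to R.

1. f(pair(p(f(pair(p(b), f(pair(p(b), p(e)), e)), b)), p(b)), b)  →  f(pair(p(b), f(pair(p(b), p(e)), e)), b)   [R5 at ε]
2. f(pair(p(b), f(pair(p(b), p(e)), e)), b)  →  f(pair(p(b), p(b)), b)   [R6 at 1.2]
3. f(pair(p(b), p(b)), b)  →  b   [R5 at ε]

b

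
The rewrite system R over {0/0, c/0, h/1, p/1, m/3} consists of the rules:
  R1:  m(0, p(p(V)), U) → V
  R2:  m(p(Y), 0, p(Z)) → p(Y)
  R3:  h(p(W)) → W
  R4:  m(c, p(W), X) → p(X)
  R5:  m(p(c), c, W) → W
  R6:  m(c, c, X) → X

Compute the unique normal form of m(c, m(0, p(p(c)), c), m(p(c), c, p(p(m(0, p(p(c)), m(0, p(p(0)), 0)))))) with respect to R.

p(p(c))

1. m(c, m(0, p(p(c)), c), m(p(c), c, p(p(m(0, p(p(c)), m(0, p(p(0)), 0))))))  →  m(c, c, m(p(c), c, p(p(m(0, p(p(c)), m(0, p(p(0)), 0))))))   [R1 at 2]
2. m(c, c, m(p(c), c, p(p(m(0, p(p(c)), m(0, p(p(0)), 0))))))  →  m(p(c), c, p(p(m(0, p(p(c)), m(0, p(p(0)), 0)))))   [R6 at ε]
3. m(p(c), c, p(p(m(0, p(p(c)), m(0, p(p(0)), 0)))))  →  p(p(m(0, p(p(c)), m(0, p(p(0)), 0))))   [R5 at ε]
4. p(p(m(0, p(p(c)), m(0, p(p(0)), 0))))  →  p(p(c))   [R1 at 1.1]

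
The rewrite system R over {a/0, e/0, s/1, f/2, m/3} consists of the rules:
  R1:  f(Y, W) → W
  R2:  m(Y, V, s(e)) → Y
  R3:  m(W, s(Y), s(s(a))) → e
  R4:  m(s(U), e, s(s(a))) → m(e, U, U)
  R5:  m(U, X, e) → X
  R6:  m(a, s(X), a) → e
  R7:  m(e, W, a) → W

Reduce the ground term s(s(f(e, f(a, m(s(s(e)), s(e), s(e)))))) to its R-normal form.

1. s(s(f(e, f(a, m(s(s(e)), s(e), s(e))))))  →  s(s(f(a, m(s(s(e)), s(e), s(e)))))   [R1 at 1.1]
2. s(s(f(a, m(s(s(e)), s(e), s(e)))))  →  s(s(m(s(s(e)), s(e), s(e))))   [R1 at 1.1]
3. s(s(m(s(s(e)), s(e), s(e))))  →  s(s(s(s(e))))   [R2 at 1.1]

s(s(s(s(e))))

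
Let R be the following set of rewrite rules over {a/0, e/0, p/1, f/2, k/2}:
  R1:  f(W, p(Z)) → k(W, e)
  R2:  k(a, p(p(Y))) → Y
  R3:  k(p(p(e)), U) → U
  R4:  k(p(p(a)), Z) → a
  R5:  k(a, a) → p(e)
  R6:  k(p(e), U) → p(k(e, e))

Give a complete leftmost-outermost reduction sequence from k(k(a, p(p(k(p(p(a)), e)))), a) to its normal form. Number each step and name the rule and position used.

p(e)

1. k(k(a, p(p(k(p(p(a)), e)))), a)  →  k(k(p(p(a)), e), a)   [R2 at 1]
2. k(k(p(p(a)), e), a)  →  k(a, a)   [R4 at 1]
3. k(a, a)  →  p(e)   [R5 at ε]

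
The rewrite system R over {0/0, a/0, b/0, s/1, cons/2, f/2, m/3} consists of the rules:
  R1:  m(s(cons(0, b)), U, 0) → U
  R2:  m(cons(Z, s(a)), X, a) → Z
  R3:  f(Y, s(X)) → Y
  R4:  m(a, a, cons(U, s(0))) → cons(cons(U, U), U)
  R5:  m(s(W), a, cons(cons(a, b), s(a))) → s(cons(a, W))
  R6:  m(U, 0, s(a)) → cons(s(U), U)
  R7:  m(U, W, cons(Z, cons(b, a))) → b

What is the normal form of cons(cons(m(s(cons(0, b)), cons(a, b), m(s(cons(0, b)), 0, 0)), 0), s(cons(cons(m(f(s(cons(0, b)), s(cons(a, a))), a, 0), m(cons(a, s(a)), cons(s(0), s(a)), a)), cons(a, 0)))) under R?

1. cons(cons(m(s(cons(0, b)), cons(a, b), m(s(cons(0, b)), 0, 0)), 0), s(cons(cons(m(f(s(cons(0, b)), s(cons(a, a))), a, 0), m(cons(a, s(a)), cons(s(0), s(a)), a)), cons(a, 0))))  →  cons(cons(m(s(cons(0, b)), cons(a, b), 0), 0), s(cons(cons(m(f(s(cons(0, b)), s(cons(a, a))), a, 0), m(cons(a, s(a)), cons(s(0), s(a)), a)), cons(a, 0))))   [R1 at 1.1.3]
2. cons(cons(m(s(cons(0, b)), cons(a, b), 0), 0), s(cons(cons(m(f(s(cons(0, b)), s(cons(a, a))), a, 0), m(cons(a, s(a)), cons(s(0), s(a)), a)), cons(a, 0))))  →  cons(cons(cons(a, b), 0), s(cons(cons(m(f(s(cons(0, b)), s(cons(a, a))), a, 0), m(cons(a, s(a)), cons(s(0), s(a)), a)), cons(a, 0))))   [R1 at 1.1]
3. cons(cons(cons(a, b), 0), s(cons(cons(m(f(s(cons(0, b)), s(cons(a, a))), a, 0), m(cons(a, s(a)), cons(s(0), s(a)), a)), cons(a, 0))))  →  cons(cons(cons(a, b), 0), s(cons(cons(m(s(cons(0, b)), a, 0), m(cons(a, s(a)), cons(s(0), s(a)), a)), cons(a, 0))))   [R3 at 2.1.1.1.1]
4. cons(cons(cons(a, b), 0), s(cons(cons(m(s(cons(0, b)), a, 0), m(cons(a, s(a)), cons(s(0), s(a)), a)), cons(a, 0))))  →  cons(cons(cons(a, b), 0), s(cons(cons(a, m(cons(a, s(a)), cons(s(0), s(a)), a)), cons(a, 0))))   [R1 at 2.1.1.1]
5. cons(cons(cons(a, b), 0), s(cons(cons(a, m(cons(a, s(a)), cons(s(0), s(a)), a)), cons(a, 0))))  →  cons(cons(cons(a, b), 0), s(cons(cons(a, a), cons(a, 0))))   [R2 at 2.1.1.2]

cons(cons(cons(a, b), 0), s(cons(cons(a, a), cons(a, 0))))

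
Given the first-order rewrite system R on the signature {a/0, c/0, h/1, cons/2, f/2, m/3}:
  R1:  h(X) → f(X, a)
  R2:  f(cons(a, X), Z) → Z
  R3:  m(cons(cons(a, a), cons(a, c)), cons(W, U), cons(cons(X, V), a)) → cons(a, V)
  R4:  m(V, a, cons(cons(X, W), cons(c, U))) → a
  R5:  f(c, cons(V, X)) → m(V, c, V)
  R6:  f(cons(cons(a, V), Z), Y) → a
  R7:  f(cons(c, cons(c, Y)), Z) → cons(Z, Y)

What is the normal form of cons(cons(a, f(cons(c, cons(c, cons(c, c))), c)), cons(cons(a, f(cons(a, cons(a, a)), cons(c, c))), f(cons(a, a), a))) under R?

cons(cons(a, cons(c, cons(c, c))), cons(cons(a, cons(c, c)), a))

1. cons(cons(a, f(cons(c, cons(c, cons(c, c))), c)), cons(cons(a, f(cons(a, cons(a, a)), cons(c, c))), f(cons(a, a), a)))  →  cons(cons(a, cons(c, cons(c, c))), cons(cons(a, f(cons(a, cons(a, a)), cons(c, c))), f(cons(a, a), a)))   [R7 at 1.2]
2. cons(cons(a, cons(c, cons(c, c))), cons(cons(a, f(cons(a, cons(a, a)), cons(c, c))), f(cons(a, a), a)))  →  cons(cons(a, cons(c, cons(c, c))), cons(cons(a, cons(c, c)), f(cons(a, a), a)))   [R2 at 2.1.2]
3. cons(cons(a, cons(c, cons(c, c))), cons(cons(a, cons(c, c)), f(cons(a, a), a)))  →  cons(cons(a, cons(c, cons(c, c))), cons(cons(a, cons(c, c)), a))   [R2 at 2.2]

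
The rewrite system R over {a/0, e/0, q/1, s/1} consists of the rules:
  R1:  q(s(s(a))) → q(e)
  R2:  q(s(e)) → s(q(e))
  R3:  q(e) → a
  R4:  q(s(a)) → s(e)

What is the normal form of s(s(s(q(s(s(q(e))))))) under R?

s(s(s(a)))

1. s(s(s(q(s(s(q(e)))))))  →  s(s(s(q(s(s(a))))))   [R3 at 1.1.1.1.1.1]
2. s(s(s(q(s(s(a))))))  →  s(s(s(q(e))))   [R1 at 1.1.1]
3. s(s(s(q(e))))  →  s(s(s(a)))   [R3 at 1.1.1]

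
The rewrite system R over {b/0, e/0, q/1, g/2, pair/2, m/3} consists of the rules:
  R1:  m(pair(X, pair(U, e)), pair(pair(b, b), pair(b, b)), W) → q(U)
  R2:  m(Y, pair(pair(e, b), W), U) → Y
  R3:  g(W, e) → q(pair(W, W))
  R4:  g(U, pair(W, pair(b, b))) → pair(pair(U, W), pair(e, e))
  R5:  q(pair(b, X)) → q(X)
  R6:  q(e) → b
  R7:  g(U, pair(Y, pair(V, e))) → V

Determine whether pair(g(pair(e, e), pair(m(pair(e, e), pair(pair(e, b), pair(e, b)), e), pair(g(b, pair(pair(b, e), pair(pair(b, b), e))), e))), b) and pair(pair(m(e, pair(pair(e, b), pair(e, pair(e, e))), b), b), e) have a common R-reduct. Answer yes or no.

Reduce t₁ = pair(g(pair(e, e), pair(m(pair(e, e), pair(pair(e, b), pair(e, b)), e), pair(g(b, pair(pair(b, e), pair(pair(b, b), e))), e))), b):
1. pair(g(pair(e, e), pair(m(pair(e, e), pair(pair(e, b), pair(e, b)), e), pair(g(b, pair(pair(b, e), pair(pair(b, b), e))), e))), b)  →  pair(g(b, pair(pair(b, e), pair(pair(b, b), e))), b)   [R7 at 1]
2. pair(g(b, pair(pair(b, e), pair(pair(b, b), e))), b)  →  pair(pair(b, b), b)   [R7 at 1]

Reduce t₂ = pair(pair(m(e, pair(pair(e, b), pair(e, pair(e, e))), b), b), e):
1. pair(pair(m(e, pair(pair(e, b), pair(e, pair(e, e))), b), b), e)  →  pair(pair(e, b), e)   [R2 at 1.1]

no — NF(t₁) = pair(pair(b, b), b), NF(t₂) = pair(pair(e, b), e)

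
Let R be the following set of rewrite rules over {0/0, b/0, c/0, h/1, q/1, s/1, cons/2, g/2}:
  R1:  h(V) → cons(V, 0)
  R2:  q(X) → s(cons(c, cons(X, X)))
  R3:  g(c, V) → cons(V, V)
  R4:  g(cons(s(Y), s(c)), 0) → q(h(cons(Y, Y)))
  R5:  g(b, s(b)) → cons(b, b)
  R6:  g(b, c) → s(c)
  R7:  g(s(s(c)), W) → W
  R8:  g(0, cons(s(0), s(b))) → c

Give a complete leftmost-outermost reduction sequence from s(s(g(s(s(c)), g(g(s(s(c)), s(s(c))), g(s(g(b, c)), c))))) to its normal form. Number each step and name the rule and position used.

s(s(c))

1. s(s(g(s(s(c)), g(g(s(s(c)), s(s(c))), g(s(g(b, c)), c)))))  →  s(s(g(g(s(s(c)), s(s(c))), g(s(g(b, c)), c))))   [R7 at 1.1]
2. s(s(g(g(s(s(c)), s(s(c))), g(s(g(b, c)), c))))  →  s(s(g(s(s(c)), g(s(g(b, c)), c))))   [R7 at 1.1.1]
3. s(s(g(s(s(c)), g(s(g(b, c)), c))))  →  s(s(g(s(g(b, c)), c)))   [R7 at 1.1]
4. s(s(g(s(g(b, c)), c)))  →  s(s(g(s(s(c)), c)))   [R6 at 1.1.1.1]
5. s(s(g(s(s(c)), c)))  →  s(s(c))   [R7 at 1.1]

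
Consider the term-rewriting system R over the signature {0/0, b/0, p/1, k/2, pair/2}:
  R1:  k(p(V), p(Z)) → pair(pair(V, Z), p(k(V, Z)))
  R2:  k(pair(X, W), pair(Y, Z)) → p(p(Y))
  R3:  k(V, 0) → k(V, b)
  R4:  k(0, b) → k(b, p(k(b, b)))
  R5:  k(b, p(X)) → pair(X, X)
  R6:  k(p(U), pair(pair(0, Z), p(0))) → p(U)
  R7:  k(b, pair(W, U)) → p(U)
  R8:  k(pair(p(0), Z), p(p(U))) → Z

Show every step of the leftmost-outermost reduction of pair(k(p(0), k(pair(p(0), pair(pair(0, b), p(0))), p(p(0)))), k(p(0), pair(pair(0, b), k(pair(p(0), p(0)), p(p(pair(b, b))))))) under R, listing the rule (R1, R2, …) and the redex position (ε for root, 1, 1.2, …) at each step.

1. pair(k(p(0), k(pair(p(0), pair(pair(0, b), p(0))), p(p(0)))), k(p(0), pair(pair(0, b), k(pair(p(0), p(0)), p(p(pair(b, b)))))))  →  pair(k(p(0), pair(pair(0, b), p(0))), k(p(0), pair(pair(0, b), k(pair(p(0), p(0)), p(p(pair(b, b)))))))   [R8 at 1.2]
2. pair(k(p(0), pair(pair(0, b), p(0))), k(p(0), pair(pair(0, b), k(pair(p(0), p(0)), p(p(pair(b, b)))))))  →  pair(p(0), k(p(0), pair(pair(0, b), k(pair(p(0), p(0)), p(p(pair(b, b)))))))   [R6 at 1]
3. pair(p(0), k(p(0), pair(pair(0, b), k(pair(p(0), p(0)), p(p(pair(b, b)))))))  →  pair(p(0), k(p(0), pair(pair(0, b), p(0))))   [R8 at 2.2.2]
4. pair(p(0), k(p(0), pair(pair(0, b), p(0))))  →  pair(p(0), p(0))   [R6 at 2]

pair(p(0), p(0))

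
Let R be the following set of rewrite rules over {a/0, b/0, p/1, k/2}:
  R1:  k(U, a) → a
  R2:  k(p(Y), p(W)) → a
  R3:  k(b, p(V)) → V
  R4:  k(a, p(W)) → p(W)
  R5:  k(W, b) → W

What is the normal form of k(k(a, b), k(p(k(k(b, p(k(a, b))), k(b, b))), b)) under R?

p(a)

1. k(k(a, b), k(p(k(k(b, p(k(a, b))), k(b, b))), b))  →  k(a, k(p(k(k(b, p(k(a, b))), k(b, b))), b))   [R5 at 1]
2. k(a, k(p(k(k(b, p(k(a, b))), k(b, b))), b))  →  k(a, p(k(k(b, p(k(a, b))), k(b, b))))   [R5 at 2]
3. k(a, p(k(k(b, p(k(a, b))), k(b, b))))  →  p(k(k(b, p(k(a, b))), k(b, b)))   [R4 at ε]
4. p(k(k(b, p(k(a, b))), k(b, b)))  →  p(k(k(a, b), k(b, b)))   [R3 at 1.1]
5. p(k(k(a, b), k(b, b)))  →  p(k(a, k(b, b)))   [R5 at 1.1]
6. p(k(a, k(b, b)))  →  p(k(a, b))   [R5 at 1.2]
7. p(k(a, b))  →  p(a)   [R5 at 1]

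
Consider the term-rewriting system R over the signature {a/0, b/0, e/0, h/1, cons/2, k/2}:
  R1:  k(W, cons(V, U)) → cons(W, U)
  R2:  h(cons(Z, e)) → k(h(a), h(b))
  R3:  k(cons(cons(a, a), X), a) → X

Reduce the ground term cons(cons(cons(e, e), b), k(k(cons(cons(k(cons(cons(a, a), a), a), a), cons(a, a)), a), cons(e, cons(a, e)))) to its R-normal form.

cons(cons(cons(e, e), b), cons(cons(a, a), cons(a, e)))

1. cons(cons(cons(e, e), b), k(k(cons(cons(k(cons(cons(a, a), a), a), a), cons(a, a)), a), cons(e, cons(a, e))))  →  cons(cons(cons(e, e), b), cons(k(cons(cons(k(cons(cons(a, a), a), a), a), cons(a, a)), a), cons(a, e)))   [R1 at 2]
2. cons(cons(cons(e, e), b), cons(k(cons(cons(k(cons(cons(a, a), a), a), a), cons(a, a)), a), cons(a, e)))  →  cons(cons(cons(e, e), b), cons(k(cons(cons(a, a), cons(a, a)), a), cons(a, e)))   [R3 at 2.1.1.1.1]
3. cons(cons(cons(e, e), b), cons(k(cons(cons(a, a), cons(a, a)), a), cons(a, e)))  →  cons(cons(cons(e, e), b), cons(cons(a, a), cons(a, e)))   [R3 at 2.1]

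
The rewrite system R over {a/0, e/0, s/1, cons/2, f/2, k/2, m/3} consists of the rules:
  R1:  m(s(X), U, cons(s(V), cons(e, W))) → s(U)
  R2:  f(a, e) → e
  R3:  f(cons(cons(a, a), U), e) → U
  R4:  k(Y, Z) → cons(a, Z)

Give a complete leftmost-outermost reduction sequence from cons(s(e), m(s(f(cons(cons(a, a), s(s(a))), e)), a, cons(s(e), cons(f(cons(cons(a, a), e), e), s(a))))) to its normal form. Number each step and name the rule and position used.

1. cons(s(e), m(s(f(cons(cons(a, a), s(s(a))), e)), a, cons(s(e), cons(f(cons(cons(a, a), e), e), s(a)))))  →  cons(s(e), m(s(s(s(a))), a, cons(s(e), cons(f(cons(cons(a, a), e), e), s(a)))))   [R3 at 2.1.1]
2. cons(s(e), m(s(s(s(a))), a, cons(s(e), cons(f(cons(cons(a, a), e), e), s(a)))))  →  cons(s(e), m(s(s(s(a))), a, cons(s(e), cons(e, s(a)))))   [R3 at 2.3.2.1]
3. cons(s(e), m(s(s(s(a))), a, cons(s(e), cons(e, s(a)))))  →  cons(s(e), s(a))   [R1 at 2]

cons(s(e), s(a))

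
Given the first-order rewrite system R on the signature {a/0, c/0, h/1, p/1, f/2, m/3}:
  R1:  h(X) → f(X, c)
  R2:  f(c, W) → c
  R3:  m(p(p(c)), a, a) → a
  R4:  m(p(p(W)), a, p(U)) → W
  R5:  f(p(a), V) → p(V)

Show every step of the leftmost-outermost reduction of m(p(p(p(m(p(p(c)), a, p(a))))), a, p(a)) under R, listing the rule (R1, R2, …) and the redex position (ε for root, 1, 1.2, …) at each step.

p(c)

1. m(p(p(p(m(p(p(c)), a, p(a))))), a, p(a))  →  p(m(p(p(c)), a, p(a)))   [R4 at ε]
2. p(m(p(p(c)), a, p(a)))  →  p(c)   [R4 at 1]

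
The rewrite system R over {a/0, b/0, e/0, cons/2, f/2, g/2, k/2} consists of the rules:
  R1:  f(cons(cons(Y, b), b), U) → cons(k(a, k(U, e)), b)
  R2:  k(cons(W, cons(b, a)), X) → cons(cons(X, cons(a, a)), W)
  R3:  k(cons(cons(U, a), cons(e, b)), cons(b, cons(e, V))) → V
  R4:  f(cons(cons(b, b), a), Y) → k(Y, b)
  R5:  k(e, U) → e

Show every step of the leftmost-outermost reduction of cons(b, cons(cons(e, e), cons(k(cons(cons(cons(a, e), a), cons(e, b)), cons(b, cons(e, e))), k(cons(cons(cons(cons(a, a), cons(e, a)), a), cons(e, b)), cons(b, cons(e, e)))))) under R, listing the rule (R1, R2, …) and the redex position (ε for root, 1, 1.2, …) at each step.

cons(b, cons(cons(e, e), cons(e, e)))

1. cons(b, cons(cons(e, e), cons(k(cons(cons(cons(a, e), a), cons(e, b)), cons(b, cons(e, e))), k(cons(cons(cons(cons(a, a), cons(e, a)), a), cons(e, b)), cons(b, cons(e, e))))))  →  cons(b, cons(cons(e, e), cons(e, k(cons(cons(cons(cons(a, a), cons(e, a)), a), cons(e, b)), cons(b, cons(e, e))))))   [R3 at 2.2.1]
2. cons(b, cons(cons(e, e), cons(e, k(cons(cons(cons(cons(a, a), cons(e, a)), a), cons(e, b)), cons(b, cons(e, e))))))  →  cons(b, cons(cons(e, e), cons(e, e)))   [R3 at 2.2.2]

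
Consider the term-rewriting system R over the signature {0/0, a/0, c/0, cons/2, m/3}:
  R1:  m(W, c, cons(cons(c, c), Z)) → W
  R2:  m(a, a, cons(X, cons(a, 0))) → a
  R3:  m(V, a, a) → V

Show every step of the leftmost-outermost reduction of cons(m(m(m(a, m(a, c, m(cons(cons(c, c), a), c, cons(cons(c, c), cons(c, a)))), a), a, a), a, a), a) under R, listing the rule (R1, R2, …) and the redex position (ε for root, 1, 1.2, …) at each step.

cons(a, a)

1. cons(m(m(m(a, m(a, c, m(cons(cons(c, c), a), c, cons(cons(c, c), cons(c, a)))), a), a, a), a, a), a)  →  cons(m(m(a, m(a, c, m(cons(cons(c, c), a), c, cons(cons(c, c), cons(c, a)))), a), a, a), a)   [R3 at 1]
2. cons(m(m(a, m(a, c, m(cons(cons(c, c), a), c, cons(cons(c, c), cons(c, a)))), a), a, a), a)  →  cons(m(a, m(a, c, m(cons(cons(c, c), a), c, cons(cons(c, c), cons(c, a)))), a), a)   [R3 at 1]
3. cons(m(a, m(a, c, m(cons(cons(c, c), a), c, cons(cons(c, c), cons(c, a)))), a), a)  →  cons(m(a, m(a, c, cons(cons(c, c), a)), a), a)   [R1 at 1.2.3]
4. cons(m(a, m(a, c, cons(cons(c, c), a)), a), a)  →  cons(m(a, a, a), a)   [R1 at 1.2]
5. cons(m(a, a, a), a)  →  cons(a, a)   [R3 at 1]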